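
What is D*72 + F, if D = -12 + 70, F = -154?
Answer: 4022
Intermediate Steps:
D = 58
D*72 + F = 58*72 - 154 = 4176 - 154 = 4022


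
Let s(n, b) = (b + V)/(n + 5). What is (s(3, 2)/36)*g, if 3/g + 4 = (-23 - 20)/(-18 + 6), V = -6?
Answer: 1/10 ≈ 0.10000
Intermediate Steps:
g = -36/5 (g = 3/(-4 + (-23 - 20)/(-18 + 6)) = 3/(-4 - 43/(-12)) = 3/(-4 - 43*(-1/12)) = 3/(-4 + 43/12) = 3/(-5/12) = 3*(-12/5) = -36/5 ≈ -7.2000)
s(n, b) = (-6 + b)/(5 + n) (s(n, b) = (b - 6)/(n + 5) = (-6 + b)/(5 + n))
(s(3, 2)/36)*g = (((-6 + 2)/(5 + 3))/36)*(-36/5) = ((-4/8)*(1/36))*(-36/5) = (((1/8)*(-4))*(1/36))*(-36/5) = -1/2*1/36*(-36/5) = -1/72*(-36/5) = 1/10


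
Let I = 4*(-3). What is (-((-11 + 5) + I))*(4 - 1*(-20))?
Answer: 432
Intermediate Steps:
I = -12
(-((-11 + 5) + I))*(4 - 1*(-20)) = (-((-11 + 5) - 12))*(4 - 1*(-20)) = (-(-6 - 12))*(4 + 20) = -1*(-18)*24 = 18*24 = 432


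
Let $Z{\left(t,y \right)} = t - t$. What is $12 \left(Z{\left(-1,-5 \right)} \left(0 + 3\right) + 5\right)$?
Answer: $60$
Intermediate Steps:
$Z{\left(t,y \right)} = 0$
$12 \left(Z{\left(-1,-5 \right)} \left(0 + 3\right) + 5\right) = 12 \left(0 \left(0 + 3\right) + 5\right) = 12 \left(0 \cdot 3 + 5\right) = 12 \left(0 + 5\right) = 12 \cdot 5 = 60$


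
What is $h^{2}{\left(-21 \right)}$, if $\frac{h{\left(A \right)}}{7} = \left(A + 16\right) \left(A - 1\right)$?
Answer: $592900$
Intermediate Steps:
$h{\left(A \right)} = 7 \left(-1 + A\right) \left(16 + A\right)$ ($h{\left(A \right)} = 7 \left(A + 16\right) \left(A - 1\right) = 7 \left(16 + A\right) \left(-1 + A\right) = 7 \left(-1 + A\right) \left(16 + A\right)$)
$h^{2}{\left(-21 \right)} = \left(-112 + 7 \left(-21\right)^{2} + 105 \left(-21\right)\right)^{2} = \left(-112 + 7 \cdot 441 - 2205\right)^{2} = \left(-112 + 3087 - 2205\right)^{2} = 770^{2} = 592900$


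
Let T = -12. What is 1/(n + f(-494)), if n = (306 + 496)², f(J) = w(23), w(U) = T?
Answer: 1/643192 ≈ 1.5547e-6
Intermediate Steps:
w(U) = -12
f(J) = -12
n = 643204 (n = 802² = 643204)
1/(n + f(-494)) = 1/(643204 - 12) = 1/643192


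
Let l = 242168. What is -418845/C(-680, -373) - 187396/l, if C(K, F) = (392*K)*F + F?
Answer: -1561130046811/2006493195598 ≈ -0.77804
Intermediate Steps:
C(K, F) = F + 392*F*K (C(K, F) = 392*F*K + F = F + 392*F*K)
-418845/C(-680, -373) - 187396/l = -418845*(-1/(373*(1 + 392*(-680)))) - 187396/242168 = -418845*(-1/(373*(1 - 266560))) - 187396*1/242168 = -418845/((-373*(-266559))) - 46849/60542 = -418845/99426507 - 46849/60542 = -418845*1/99426507 - 46849/60542 = -139615/33142169 - 46849/60542 = -1561130046811/2006493195598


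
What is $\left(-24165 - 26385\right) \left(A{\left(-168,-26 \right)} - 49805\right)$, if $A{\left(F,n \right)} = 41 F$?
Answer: $2865831150$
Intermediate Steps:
$\left(-24165 - 26385\right) \left(A{\left(-168,-26 \right)} - 49805\right) = \left(-24165 - 26385\right) \left(41 \left(-168\right) - 49805\right) = - 50550 \left(-6888 - 49805\right) = \left(-50550\right) \left(-56693\right) = 2865831150$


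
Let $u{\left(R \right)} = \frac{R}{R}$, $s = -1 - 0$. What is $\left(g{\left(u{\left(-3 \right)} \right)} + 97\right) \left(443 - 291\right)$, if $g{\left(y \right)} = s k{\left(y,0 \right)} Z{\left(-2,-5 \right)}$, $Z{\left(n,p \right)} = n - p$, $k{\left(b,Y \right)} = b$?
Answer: $14288$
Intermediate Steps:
$s = -1$ ($s = -1 + 0 = -1$)
$u{\left(R \right)} = 1$
$g{\left(y \right)} = - 3 y$ ($g{\left(y \right)} = - y \left(-2 - -5\right) = - y \left(-2 + 5\right) = - y 3 = - 3 y$)
$\left(g{\left(u{\left(-3 \right)} \right)} + 97\right) \left(443 - 291\right) = \left(\left(-3\right) 1 + 97\right) \left(443 - 291\right) = \left(-3 + 97\right) 152 = 94 \cdot 152 = 14288$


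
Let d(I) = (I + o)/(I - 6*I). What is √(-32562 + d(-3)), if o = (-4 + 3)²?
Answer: 28*I*√9345/15 ≈ 180.45*I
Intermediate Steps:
o = 1 (o = (-1)² = 1)
d(I) = -(1 + I)/(5*I) (d(I) = (I + 1)/(I - 6*I) = (1 + I)/((-5*I)) = (1 + I)*(-1/(5*I)) = -(1 + I)/(5*I))
√(-32562 + d(-3)) = √(-32562 + (⅕)*(-1 - 1*(-3))/(-3)) = √(-32562 + (⅕)*(-⅓)*(-1 + 3)) = √(-32562 + (⅕)*(-⅓)*2) = √(-32562 - 2/15) = √(-488432/15) = 28*I*√9345/15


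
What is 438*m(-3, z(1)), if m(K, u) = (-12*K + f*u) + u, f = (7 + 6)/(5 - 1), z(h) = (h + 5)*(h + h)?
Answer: 38106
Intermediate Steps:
z(h) = 2*h*(5 + h) (z(h) = (5 + h)*(2*h) = 2*h*(5 + h))
f = 13/4 ≈ 3.2500
m(K, u) = -12*K + 17*u/4 (m(K, u) = (-12*K + 13*u/4) + u = -12*K + 17*u/4)
438*m(-3, z(1)) = 438*(-12*(-3) + 17*(2*1*(5 + 1))/4) = 438*(36 + 17*(2*1*6)/4) = 438*(36 + (17/4)*12) = 438*(36 + 51) = 438*87 = 38106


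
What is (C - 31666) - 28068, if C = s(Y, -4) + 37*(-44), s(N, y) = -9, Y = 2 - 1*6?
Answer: -61371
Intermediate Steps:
Y = -4 (Y = 2 - 6 = -4)
C = -1637 (C = -9 + 37*(-44) = -9 - 1628 = -1637)
(C - 31666) - 28068 = (-1637 - 31666) - 28068 = -33303 - 28068 = -61371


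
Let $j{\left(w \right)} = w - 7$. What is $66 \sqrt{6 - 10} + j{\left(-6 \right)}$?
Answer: $-13 + 132 i \approx -13.0 + 132.0 i$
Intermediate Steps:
$j{\left(w \right)} = -7 + w$ ($j{\left(w \right)} = w - 7 = -7 + w$)
$66 \sqrt{6 - 10} + j{\left(-6 \right)} = 66 \sqrt{6 - 10} - 13 = 66 \sqrt{-4} - 13 = 66 \cdot 2 i - 13 = 132 i - 13 = -13 + 132 i$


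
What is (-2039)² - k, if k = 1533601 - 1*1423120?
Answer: 4047040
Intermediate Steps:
k = 110481 (k = 1533601 - 1423120 = 110481)
(-2039)² - k = (-2039)² - 1*110481 = 4157521 - 110481 = 4047040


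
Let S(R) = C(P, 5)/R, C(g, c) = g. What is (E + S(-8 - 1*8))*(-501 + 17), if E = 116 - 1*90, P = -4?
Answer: -12705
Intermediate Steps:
S(R) = -4/R
E = 26 (E = 116 - 90 = 26)
(E + S(-8 - 1*8))*(-501 + 17) = (26 - 4/(-8 - 1*8))*(-501 + 17) = (26 - 4/(-8 - 8))*(-484) = (26 - 4/(-16))*(-484) = (26 - 4*(-1/16))*(-484) = (26 + ¼)*(-484) = (105/4)*(-484) = -12705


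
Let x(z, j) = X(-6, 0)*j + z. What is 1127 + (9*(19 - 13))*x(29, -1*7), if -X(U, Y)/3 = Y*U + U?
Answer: -4111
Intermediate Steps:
X(U, Y) = -3*U - 3*U*Y (X(U, Y) = -3*(Y*U + U) = -3*(U*Y + U) = -3*(U + U*Y) = -3*U - 3*U*Y)
x(z, j) = z + 18*j (x(z, j) = (-3*(-6)*(1 + 0))*j + z = (-3*(-6)*1)*j + z = 18*j + z = z + 18*j)
1127 + (9*(19 - 13))*x(29, -1*7) = 1127 + (9*(19 - 13))*(29 + 18*(-1*7)) = 1127 + (9*6)*(29 + 18*(-7)) = 1127 + 54*(29 - 126) = 1127 + 54*(-97) = 1127 - 5238 = -4111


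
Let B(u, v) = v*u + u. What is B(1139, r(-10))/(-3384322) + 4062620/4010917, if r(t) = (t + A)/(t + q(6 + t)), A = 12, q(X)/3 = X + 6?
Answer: 27493860052817/27148469286548 ≈ 1.0127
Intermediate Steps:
q(X) = 18 + 3*X (q(X) = 3*(X + 6) = 3*(6 + X) = 18 + 3*X)
r(t) = (12 + t)/(36 + 4*t) (r(t) = (t + 12)/(t + (18 + 3*(6 + t))) = (12 + t)/(t + (18 + (18 + 3*t))) = (12 + t)/(t + (36 + 3*t)) = (12 + t)/(36 + 4*t))
B(u, v) = u + u*v (B(u, v) = u*v + u = u + u*v)
B(1139, r(-10))/(-3384322) + 4062620/4010917 = (1139*(1 + (12 - 10)/(4*(9 - 10))))/(-3384322) + 4062620/4010917 = (1139*(1 + (¼)*2/(-1)))*(-1/3384322) + 4062620*(1/4010917) = (1139*(1 + (¼)*(-1)*2))*(-1/3384322) + 4062620/4010917 = (1139*(1 - ½))*(-1/3384322) + 4062620/4010917 = (1139*(½))*(-1/3384322) + 4062620/4010917 = (1139/2)*(-1/3384322) + 4062620/4010917 = -1139/6768644 + 4062620/4010917 = 27493860052817/27148469286548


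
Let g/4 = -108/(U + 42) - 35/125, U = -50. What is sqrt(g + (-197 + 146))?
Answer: sqrt(47)/5 ≈ 1.3711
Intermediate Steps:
g = 1322/25 (g = 4*(-108/(-50 + 42) - 35/125) = 4*(-108/(-8) - 35*1/125) = 4*(-108*(-1/8) - 7/25) = 4*(27/2 - 7/25) = 4*(661/50) = 1322/25 ≈ 52.880)
sqrt(g + (-197 + 146)) = sqrt(1322/25 + (-197 + 146)) = sqrt(1322/25 - 51) = sqrt(47/25) = sqrt(47)/5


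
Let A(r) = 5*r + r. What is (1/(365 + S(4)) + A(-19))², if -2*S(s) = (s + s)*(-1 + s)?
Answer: 1619338081/124609 ≈ 12995.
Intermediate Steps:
A(r) = 6*r
S(s) = -s*(-1 + s) (S(s) = -(s + s)*(-1 + s)/2 = -2*s*(-1 + s)/2 = -s*(-1 + s))
(1/(365 + S(4)) + A(-19))² = (1/(365 + 4*(1 - 1*4)) + 6*(-19))² = (1/(365 + 4*(1 - 4)) - 114)² = (1/(365 + 4*(-3)) - 114)² = (1/(365 - 12) - 114)² = (1/353 - 114)² = (-40241/353)² = 1619338081/124609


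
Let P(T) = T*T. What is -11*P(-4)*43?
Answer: -7568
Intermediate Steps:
P(T) = T**2
-11*P(-4)*43 = -11*(-4)**2*43 = -11*16*43 = -176*43 = -7568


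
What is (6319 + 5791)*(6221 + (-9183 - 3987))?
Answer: -84152390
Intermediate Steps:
(6319 + 5791)*(6221 + (-9183 - 3987)) = 12110*(6221 - 13170) = 12110*(-6949) = -84152390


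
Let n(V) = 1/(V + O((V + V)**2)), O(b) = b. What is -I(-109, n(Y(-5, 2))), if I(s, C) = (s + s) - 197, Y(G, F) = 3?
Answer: 415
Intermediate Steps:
n(V) = 1/(V + 4*V**2) (n(V) = 1/(V + (V + V)**2) = 1/(V + (2*V)**2) = 1/(V + 4*V**2))
I(s, C) = -197 + 2*s (I(s, C) = 2*s - 197 = -197 + 2*s)
-I(-109, n(Y(-5, 2))) = -(-197 + 2*(-109)) = -(-197 - 218) = -1*(-415) = 415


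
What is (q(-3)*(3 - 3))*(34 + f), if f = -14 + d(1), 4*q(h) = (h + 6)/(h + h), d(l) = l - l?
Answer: 0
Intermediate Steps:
d(l) = 0
q(h) = (6 + h)/(8*h) (q(h) = ((h + 6)/(h + h))/4 = ((6 + h)/((2*h)))/4 = ((6 + h)*(1/(2*h)))/4 = ((6 + h)/(2*h))/4 = (6 + h)/(8*h))
f = -14 (f = -14 + 0 = -14)
(q(-3)*(3 - 3))*(34 + f) = (((⅛)*(6 - 3)/(-3))*(3 - 3))*(34 - 14) = (((⅛)*(-⅓)*3)*0)*20 = -⅛*0*20 = 0*20 = 0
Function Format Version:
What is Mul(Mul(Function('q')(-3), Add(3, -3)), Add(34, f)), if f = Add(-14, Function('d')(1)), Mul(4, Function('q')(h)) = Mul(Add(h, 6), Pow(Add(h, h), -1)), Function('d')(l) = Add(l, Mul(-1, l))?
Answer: 0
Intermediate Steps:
Function('d')(l) = 0
Function('q')(h) = Mul(Rational(1, 8), Pow(h, -1), Add(6, h)) (Function('q')(h) = Mul(Rational(1, 4), Mul(Add(h, 6), Pow(Add(h, h), -1))) = Mul(Rational(1, 4), Mul(Add(6, h), Pow(Mul(2, h), -1))) = Mul(Rational(1, 4), Mul(Add(6, h), Mul(Rational(1, 2), Pow(h, -1)))) = Mul(Rational(1, 4), Mul(Rational(1, 2), Pow(h, -1), Add(6, h))) = Mul(Rational(1, 8), Pow(h, -1), Add(6, h)))
f = -14 (f = Add(-14, 0) = -14)
Mul(Mul(Function('q')(-3), Add(3, -3)), Add(34, f)) = Mul(Mul(Mul(Rational(1, 8), Pow(-3, -1), Add(6, -3)), Add(3, -3)), Add(34, -14)) = Mul(Mul(Mul(Rational(1, 8), Rational(-1, 3), 3), 0), 20) = Mul(Mul(Rational(-1, 8), 0), 20) = Mul(0, 20) = 0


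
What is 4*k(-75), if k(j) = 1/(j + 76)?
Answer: 4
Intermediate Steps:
k(j) = 1/(76 + j)
4*k(-75) = 4/(76 - 75) = 4/1 = 4*1 = 4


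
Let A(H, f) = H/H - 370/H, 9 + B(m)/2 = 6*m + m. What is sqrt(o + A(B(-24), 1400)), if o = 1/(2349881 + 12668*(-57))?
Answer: sqrt(169780075985836695)/288121485 ≈ 1.4301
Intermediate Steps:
B(m) = -18 + 14*m (B(m) = -18 + 2*(6*m + m) = -18 + 2*(7*m) = -18 + 14*m)
A(H, f) = 1 - 370/H
o = 1/1627805 (o = 1/(2349881 - 722076) = 1/1627805 ≈ 6.1432e-7)
sqrt(o + A(B(-24), 1400)) = sqrt(1/1627805 + (-370 + (-18 + 14*(-24)))/(-18 + 14*(-24))) = sqrt(1/1627805 + (-370 + (-18 - 336))/(-18 - 336)) = sqrt(1/1627805 + (-370 - 354)/(-354)) = sqrt(1/1627805 - 1/354*(-724)) = sqrt(1/1627805 + 362/177) = sqrt(589265587/288121485) = sqrt(169780075985836695)/288121485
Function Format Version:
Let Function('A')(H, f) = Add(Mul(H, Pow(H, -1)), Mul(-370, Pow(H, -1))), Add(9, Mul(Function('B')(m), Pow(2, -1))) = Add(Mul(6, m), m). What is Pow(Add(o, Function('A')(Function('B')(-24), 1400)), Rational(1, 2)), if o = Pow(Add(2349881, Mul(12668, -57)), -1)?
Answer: Mul(Rational(1, 288121485), Pow(169780075985836695, Rational(1, 2))) ≈ 1.4301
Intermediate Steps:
Function('B')(m) = Add(-18, Mul(14, m)) (Function('B')(m) = Add(-18, Mul(2, Add(Mul(6, m), m))) = Add(-18, Mul(2, Mul(7, m))) = Add(-18, Mul(14, m)))
Function('A')(H, f) = Add(1, Mul(-370, Pow(H, -1)))
o = Rational(1, 1627805) (o = Pow(Add(2349881, -722076), -1) = Pow(1627805, -1) = Rational(1, 1627805) ≈ 6.1432e-7)
Pow(Add(o, Function('A')(Function('B')(-24), 1400)), Rational(1, 2)) = Pow(Add(Rational(1, 1627805), Mul(Pow(Add(-18, Mul(14, -24)), -1), Add(-370, Add(-18, Mul(14, -24))))), Rational(1, 2)) = Pow(Add(Rational(1, 1627805), Mul(Pow(Add(-18, -336), -1), Add(-370, Add(-18, -336)))), Rational(1, 2)) = Pow(Add(Rational(1, 1627805), Mul(Pow(-354, -1), Add(-370, -354))), Rational(1, 2)) = Pow(Add(Rational(1, 1627805), Mul(Rational(-1, 354), -724)), Rational(1, 2)) = Pow(Add(Rational(1, 1627805), Rational(362, 177)), Rational(1, 2)) = Pow(Rational(589265587, 288121485), Rational(1, 2)) = Mul(Rational(1, 288121485), Pow(169780075985836695, Rational(1, 2)))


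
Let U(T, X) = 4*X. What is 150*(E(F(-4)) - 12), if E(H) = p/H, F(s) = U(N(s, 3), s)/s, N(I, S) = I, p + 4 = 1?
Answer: -3825/2 ≈ -1912.5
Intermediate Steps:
p = -3 (p = -4 + 1 = -3)
F(s) = 4 (F(s) = (4*s)/s = 4)
E(H) = -3/H
150*(E(F(-4)) - 12) = 150*(-3/4 - 12) = 150*(-3*¼ - 12) = 150*(-¾ - 12) = 150*(-51/4) = -3825/2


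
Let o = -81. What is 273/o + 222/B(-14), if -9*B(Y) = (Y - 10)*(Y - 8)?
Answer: -16999/2376 ≈ -7.1545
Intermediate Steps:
B(Y) = -(-10 + Y)*(-8 + Y)/9 (B(Y) = -(Y - 10)*(Y - 8)/9 = -(-10 + Y)*(-8 + Y)/9)
273/o + 222/B(-14) = 273/(-81) + 222/(-80/9 + 2*(-14) - 1/9*(-14)**2) = 273*(-1/81) + 222/(-80/9 - 28 - 1/9*196) = -91/27 + 222/(-80/9 - 28 - 196/9) = -91/27 + 222/(-176/3) = -91/27 + 222*(-3/176) = -91/27 - 333/88 = -16999/2376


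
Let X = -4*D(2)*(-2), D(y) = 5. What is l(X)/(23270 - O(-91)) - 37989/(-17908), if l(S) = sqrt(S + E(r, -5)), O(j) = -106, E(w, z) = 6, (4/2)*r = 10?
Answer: 37989/17908 + sqrt(46)/23376 ≈ 2.1216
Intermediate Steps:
r = 5 (r = (1/2)*10 = 5)
X = 40 (X = -4*5*(-2) = -20*(-2) = 40)
l(S) = sqrt(6 + S) (l(S) = sqrt(S + 6) = sqrt(6 + S))
l(X)/(23270 - O(-91)) - 37989/(-17908) = sqrt(6 + 40)/(23270 - 1*(-106)) - 37989/(-17908) = sqrt(46)/(23270 + 106) - 37989*(-1/17908) = sqrt(46)/23376 + 37989/17908 = 37989/17908 + sqrt(46)/23376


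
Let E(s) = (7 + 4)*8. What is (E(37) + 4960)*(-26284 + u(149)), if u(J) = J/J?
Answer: -132676584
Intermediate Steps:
u(J) = 1
E(s) = 88 (E(s) = 11*8 = 88)
(E(37) + 4960)*(-26284 + u(149)) = (88 + 4960)*(-26284 + 1) = 5048*(-26283) = -132676584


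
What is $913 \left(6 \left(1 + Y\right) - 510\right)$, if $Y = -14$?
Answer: $-536844$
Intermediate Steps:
$913 \left(6 \left(1 + Y\right) - 510\right) = 913 \left(6 \left(1 - 14\right) - 510\right) = 913 \left(6 \left(-13\right) - 510\right) = 913 \left(-78 - 510\right) = 913 \left(-588\right) = -536844$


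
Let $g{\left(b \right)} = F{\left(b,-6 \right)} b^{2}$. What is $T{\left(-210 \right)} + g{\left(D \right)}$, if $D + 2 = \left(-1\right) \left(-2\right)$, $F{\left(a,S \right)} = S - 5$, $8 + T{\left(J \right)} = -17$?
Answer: $-25$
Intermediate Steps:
$T{\left(J \right)} = -25$ ($T{\left(J \right)} = -8 - 17 = -25$)
$F{\left(a,S \right)} = -5 + S$
$D = 0$ ($D = -2 - -2 = -2 + 2 = 0$)
$g{\left(b \right)} = - 11 b^{2}$ ($g{\left(b \right)} = \left(-5 - 6\right) b^{2} = - 11 b^{2}$)
$T{\left(-210 \right)} + g{\left(D \right)} = -25 - 11 \cdot 0^{2} = -25 - 0 = -25 + 0 = -25$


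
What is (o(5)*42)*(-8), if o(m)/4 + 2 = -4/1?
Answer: 8064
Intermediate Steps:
o(m) = -24 (o(m) = -8 + 4*(-4/1) = -8 + 4*(-4*1) = -8 + 4*(-4) = -8 - 16 = -24)
(o(5)*42)*(-8) = -24*42*(-8) = -1008*(-8) = 8064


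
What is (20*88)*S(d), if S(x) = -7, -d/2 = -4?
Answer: -12320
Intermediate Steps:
d = 8 (d = -2*(-4) = 8)
(20*88)*S(d) = (20*88)*(-7) = 1760*(-7) = -12320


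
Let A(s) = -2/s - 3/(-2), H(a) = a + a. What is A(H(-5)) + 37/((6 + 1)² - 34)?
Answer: 25/6 ≈ 4.1667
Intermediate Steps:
H(a) = 2*a
A(s) = 3/2 - 2/s (A(s) = -2/s - 3*(-½) = -2/s + 3/2 = 3/2 - 2/s)
A(H(-5)) + 37/((6 + 1)² - 34) = (3/2 - 2/(2*(-5))) + 37/((6 + 1)² - 34) = (3/2 - 2/(-10)) + 37/(7² - 34) = (3/2 - 2*(-⅒)) + 37/(49 - 34) = (3/2 + ⅕) + 37/15 = 17/10 + 37*(1/15) = 17/10 + 37/15 = 25/6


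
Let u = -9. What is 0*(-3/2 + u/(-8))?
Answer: 0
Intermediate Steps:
0*(-3/2 + u/(-8)) = 0*(-3/2 - 9/(-8)) = 0*(-3*1/2 - 9*(-1/8)) = 0*(-3/2 + 9/8) = 0*(-3/8) = 0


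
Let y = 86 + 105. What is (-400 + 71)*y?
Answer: -62839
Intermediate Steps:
y = 191
(-400 + 71)*y = (-400 + 71)*191 = -329*191 = -62839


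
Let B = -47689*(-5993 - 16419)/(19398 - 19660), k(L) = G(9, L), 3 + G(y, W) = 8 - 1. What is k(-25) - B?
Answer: 534403458/131 ≈ 4.0794e+6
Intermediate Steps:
G(y, W) = 4 (G(y, W) = -3 + (8 - 1) = -3 + 7 = 4)
k(L) = 4
B = -534402934/131 (B = -47689/((-262/(-22412))) = -47689/((-262*(-1/22412))) = -47689/131/11206 = -47689*11206/131 = -534402934/131 ≈ -4.0794e+6)
k(-25) - B = 4 - 1*(-534402934/131) = 4 + 534402934/131 = 534403458/131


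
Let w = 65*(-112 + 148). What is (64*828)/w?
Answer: 1472/65 ≈ 22.646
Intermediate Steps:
w = 2340 (w = 65*36 = 2340)
(64*828)/w = (64*828)/2340 = 52992*(1/2340) = 1472/65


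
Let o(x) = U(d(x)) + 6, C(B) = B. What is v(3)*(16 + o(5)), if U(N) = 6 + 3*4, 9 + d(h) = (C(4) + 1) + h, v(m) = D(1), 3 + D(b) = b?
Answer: -80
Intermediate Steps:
D(b) = -3 + b
v(m) = -2 (v(m) = -3 + 1 = -2)
d(h) = -4 + h (d(h) = -9 + ((4 + 1) + h) = -9 + (5 + h) = -4 + h)
U(N) = 18 (U(N) = 6 + 12 = 18)
o(x) = 24 (o(x) = 18 + 6 = 24)
v(3)*(16 + o(5)) = -2*(16 + 24) = -2*40 = -80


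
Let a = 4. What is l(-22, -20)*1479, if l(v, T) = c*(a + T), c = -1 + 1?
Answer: 0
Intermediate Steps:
c = 0
l(v, T) = 0 (l(v, T) = 0*(4 + T) = 0)
l(-22, -20)*1479 = 0*1479 = 0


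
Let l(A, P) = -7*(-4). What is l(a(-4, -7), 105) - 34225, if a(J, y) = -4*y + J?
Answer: -34197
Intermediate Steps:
a(J, y) = J - 4*y
l(A, P) = 28
l(a(-4, -7), 105) - 34225 = 28 - 34225 = -34197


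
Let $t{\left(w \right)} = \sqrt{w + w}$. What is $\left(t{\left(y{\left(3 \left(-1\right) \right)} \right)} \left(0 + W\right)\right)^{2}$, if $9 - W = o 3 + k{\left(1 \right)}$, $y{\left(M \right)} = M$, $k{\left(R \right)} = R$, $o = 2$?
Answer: $-24$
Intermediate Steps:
$t{\left(w \right)} = \sqrt{2} \sqrt{w}$ ($t{\left(w \right)} = \sqrt{2 w} = \sqrt{2} \sqrt{w}$)
$W = 2$ ($W = 9 - \left(2 \cdot 3 + 1\right) = 9 - \left(6 + 1\right) = 9 - 7 = 2$)
$\left(t{\left(y{\left(3 \left(-1\right) \right)} \right)} \left(0 + W\right)\right)^{2} = \left(\sqrt{2} \sqrt{3 \left(-1\right)} \left(0 + 2\right)\right)^{2} = \left(\sqrt{2} \sqrt{-3} \cdot 2\right)^{2} = \left(\sqrt{2} i \sqrt{3} \cdot 2\right)^{2} = \left(i \sqrt{6} \cdot 2\right)^{2} = \left(2 i \sqrt{6}\right)^{2} = -24$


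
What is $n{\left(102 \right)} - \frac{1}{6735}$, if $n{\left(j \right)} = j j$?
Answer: $\frac{70070939}{6735} \approx 10404.0$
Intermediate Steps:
$n{\left(j \right)} = j^{2}$
$n{\left(102 \right)} - \frac{1}{6735} = 102^{2} - \frac{1}{6735} = 10404 - \frac{1}{6735} = \frac{70070939}{6735}$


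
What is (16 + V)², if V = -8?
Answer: 64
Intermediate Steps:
(16 + V)² = (16 - 8)² = 8² = 64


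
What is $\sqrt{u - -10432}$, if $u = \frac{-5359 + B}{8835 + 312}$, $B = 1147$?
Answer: $\frac{2 \sqrt{24243943609}}{3049} \approx 102.13$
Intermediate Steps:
$u = - \frac{1404}{3049}$ ($u = \frac{-5359 + 1147}{8835 + 312} = - \frac{4212}{9147} = \left(-4212\right) \frac{1}{9147} = - \frac{1404}{3049} \approx -0.46048$)
$\sqrt{u - -10432} = \sqrt{- \frac{1404}{3049} - -10432} = \sqrt{- \frac{1404}{3049} + 10432} = \sqrt{\frac{31805764}{3049}} = \frac{2 \sqrt{24243943609}}{3049}$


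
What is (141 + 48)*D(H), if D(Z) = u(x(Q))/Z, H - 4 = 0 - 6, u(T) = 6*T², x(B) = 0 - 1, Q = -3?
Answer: -567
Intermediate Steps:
x(B) = -1
H = -2 (H = 4 + (0 - 6) = 4 - 6 = -2)
D(Z) = 6/Z (D(Z) = (6*(-1)²)/Z = (6*1)/Z = 6/Z)
(141 + 48)*D(H) = (141 + 48)*(6/(-2)) = 189*(6*(-½)) = 189*(-3) = -567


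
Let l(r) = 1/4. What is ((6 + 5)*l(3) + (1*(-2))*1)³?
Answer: 27/64 ≈ 0.42188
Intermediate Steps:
l(r) = ¼
((6 + 5)*l(3) + (1*(-2))*1)³ = ((6 + 5)*(¼) + (1*(-2))*1)³ = (11*(¼) - 2*1)³ = (11/4 - 2)³ = (¾)³ = 27/64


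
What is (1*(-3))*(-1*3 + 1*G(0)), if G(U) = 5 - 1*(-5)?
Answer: -21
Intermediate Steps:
G(U) = 10 (G(U) = 5 + 5 = 10)
(1*(-3))*(-1*3 + 1*G(0)) = (1*(-3))*(-1*3 + 1*10) = -3*(-3 + 10) = -3*7 = -21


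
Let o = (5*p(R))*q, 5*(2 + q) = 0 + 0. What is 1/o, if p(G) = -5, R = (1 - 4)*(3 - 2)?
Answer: 1/50 ≈ 0.020000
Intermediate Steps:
R = -3 (R = -3*1 = -3)
q = -2 (q = -2 + (0 + 0)/5 = -2 + (1/5)*0 = -2 + 0 = -2)
o = 50 (o = (5*(-5))*(-2) = -25*(-2) = 50)
1/o = 1/50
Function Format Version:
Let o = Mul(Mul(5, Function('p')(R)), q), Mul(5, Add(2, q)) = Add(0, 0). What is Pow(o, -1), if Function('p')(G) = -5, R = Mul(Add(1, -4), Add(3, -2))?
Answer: Rational(1, 50) ≈ 0.020000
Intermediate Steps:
R = -3 (R = Mul(-3, 1) = -3)
q = -2 (q = Add(-2, Mul(Rational(1, 5), Add(0, 0))) = Add(-2, Mul(Rational(1, 5), 0)) = Add(-2, 0) = -2)
o = 50 (o = Mul(Mul(5, -5), -2) = Mul(-25, -2) = 50)
Pow(o, -1) = Pow(50, -1) = Rational(1, 50)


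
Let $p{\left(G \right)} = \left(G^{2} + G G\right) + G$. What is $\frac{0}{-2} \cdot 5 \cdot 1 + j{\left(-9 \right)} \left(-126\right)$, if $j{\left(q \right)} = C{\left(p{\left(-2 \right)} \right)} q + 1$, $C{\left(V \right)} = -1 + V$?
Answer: $5544$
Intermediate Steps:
$p{\left(G \right)} = G + 2 G^{2}$ ($p{\left(G \right)} = \left(G^{2} + G^{2}\right) + G = 2 G^{2} + G = G + 2 G^{2}$)
$j{\left(q \right)} = 1 + 5 q$ ($j{\left(q \right)} = \left(-1 - 2 \left(1 + 2 \left(-2\right)\right)\right) q + 1 = \left(-1 - 2 \left(1 - 4\right)\right) q + 1 = \left(-1 - -6\right) q + 1 = \left(-1 + 6\right) q + 1 = 5 q + 1 = 1 + 5 q$)
$\frac{0}{-2} \cdot 5 \cdot 1 + j{\left(-9 \right)} \left(-126\right) = \frac{0}{-2} \cdot 5 \cdot 1 + \left(1 + 5 \left(-9\right)\right) \left(-126\right) = 0 \left(- \frac{1}{2}\right) 5 \cdot 1 + \left(1 - 45\right) \left(-126\right) = 0 \cdot 5 \cdot 1 - -5544 = 0 \cdot 1 + 5544 = 0 + 5544 = 5544$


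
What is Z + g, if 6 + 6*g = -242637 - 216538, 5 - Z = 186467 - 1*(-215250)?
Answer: -2869453/6 ≈ -4.7824e+5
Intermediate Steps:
Z = -401712 (Z = 5 - (186467 - 1*(-215250)) = 5 - (186467 + 215250) = 5 - 1*401717 = 5 - 401717 = -401712)
g = -459181/6 (g = -1 + (-242637 - 216538)/6 = -1 + (⅙)*(-459175) = -1 - 459175/6 = -459181/6 ≈ -76530.)
Z + g = -401712 - 459181/6 = -2869453/6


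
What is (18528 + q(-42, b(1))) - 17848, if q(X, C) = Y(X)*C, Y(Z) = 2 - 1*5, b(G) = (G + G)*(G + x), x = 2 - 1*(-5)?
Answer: 632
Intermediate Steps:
x = 7 (x = 2 + 5 = 7)
b(G) = 2*G*(7 + G) (b(G) = (G + G)*(G + 7) = (2*G)*(7 + G) = 2*G*(7 + G))
Y(Z) = -3 (Y(Z) = 2 - 5 = -3)
q(X, C) = -3*C
(18528 + q(-42, b(1))) - 17848 = (18528 - 6*(7 + 1)) - 17848 = (18528 - 6*8) - 17848 = (18528 - 3*16) - 17848 = (18528 - 48) - 17848 = 18480 - 17848 = 632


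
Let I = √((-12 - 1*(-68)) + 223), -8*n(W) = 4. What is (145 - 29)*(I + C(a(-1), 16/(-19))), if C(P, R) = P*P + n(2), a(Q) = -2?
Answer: 406 + 348*√31 ≈ 2343.6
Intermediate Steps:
n(W) = -½ (n(W) = -⅛*4 = -½)
C(P, R) = -½ + P² (C(P, R) = P*P - ½ = P² - ½ = -½ + P²)
I = 3*√31 (I = √((-12 + 68) + 223) = √(56 + 223) = √279 = 3*√31 ≈ 16.703)
(145 - 29)*(I + C(a(-1), 16/(-19))) = (145 - 29)*(3*√31 + (-½ + (-2)²)) = 116*(3*√31 + (-½ + 4)) = 116*(3*√31 + 7/2) = 116*(7/2 + 3*√31) = 406 + 348*√31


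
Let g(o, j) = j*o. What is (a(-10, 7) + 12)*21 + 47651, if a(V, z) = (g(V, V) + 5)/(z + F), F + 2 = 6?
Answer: 529138/11 ≈ 48103.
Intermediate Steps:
F = 4 (F = -2 + 6 = 4)
a(V, z) = (5 + V²)/(4 + z) (a(V, z) = (V*V + 5)/(z + 4) = (V² + 5)/(4 + z) = (5 + V²)/(4 + z))
(a(-10, 7) + 12)*21 + 47651 = ((5 + (-10)²)/(4 + 7) + 12)*21 + 47651 = ((5 + 100)/11 + 12)*21 + 47651 = ((1/11)*105 + 12)*21 + 47651 = (105/11 + 12)*21 + 47651 = (237/11)*21 + 47651 = 4977/11 + 47651 = 529138/11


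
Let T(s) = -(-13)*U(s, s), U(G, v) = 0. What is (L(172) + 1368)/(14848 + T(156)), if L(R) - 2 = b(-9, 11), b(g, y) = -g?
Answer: 1379/14848 ≈ 0.092874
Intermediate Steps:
T(s) = 0 (T(s) = -(-13)*0 = -13*0 = 0)
L(R) = 11 (L(R) = 2 - 1*(-9) = 2 + 9 = 11)
(L(172) + 1368)/(14848 + T(156)) = (11 + 1368)/(14848 + 0) = 1379/14848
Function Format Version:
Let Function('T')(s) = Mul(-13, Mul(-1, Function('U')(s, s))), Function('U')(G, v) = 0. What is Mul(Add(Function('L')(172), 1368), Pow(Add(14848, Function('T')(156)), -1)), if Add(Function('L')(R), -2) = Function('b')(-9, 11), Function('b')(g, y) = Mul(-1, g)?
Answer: Rational(1379, 14848) ≈ 0.092874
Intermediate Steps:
Function('T')(s) = 0 (Function('T')(s) = Mul(-13, Mul(-1, 0)) = Mul(-13, 0) = 0)
Function('L')(R) = 11 (Function('L')(R) = Add(2, Mul(-1, -9)) = Add(2, 9) = 11)
Mul(Add(Function('L')(172), 1368), Pow(Add(14848, Function('T')(156)), -1)) = Mul(Add(11, 1368), Pow(Add(14848, 0), -1)) = Mul(1379, Pow(14848, -1)) = Mul(1379, Rational(1, 14848)) = Rational(1379, 14848)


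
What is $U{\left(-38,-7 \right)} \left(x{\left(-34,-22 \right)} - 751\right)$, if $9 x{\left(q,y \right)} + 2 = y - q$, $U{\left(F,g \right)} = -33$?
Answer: $\frac{74239}{3} \approx 24746.0$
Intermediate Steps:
$x{\left(q,y \right)} = - \frac{2}{9} - \frac{q}{9} + \frac{y}{9}$ ($x{\left(q,y \right)} = - \frac{2}{9} + \frac{y - q}{9} = - \frac{2}{9} - \left(- \frac{y}{9} + \frac{q}{9}\right) = - \frac{2}{9} - \frac{q}{9} + \frac{y}{9}$)
$U{\left(-38,-7 \right)} \left(x{\left(-34,-22 \right)} - 751\right) = - 33 \left(\left(- \frac{2}{9} - - \frac{34}{9} + \frac{1}{9} \left(-22\right)\right) - 751\right) = - 33 \left(\left(- \frac{2}{9} + \frac{34}{9} - \frac{22}{9}\right) - 751\right) = - 33 \left(\frac{10}{9} - 751\right) = \left(-33\right) \left(- \frac{6749}{9}\right) = \frac{74239}{3}$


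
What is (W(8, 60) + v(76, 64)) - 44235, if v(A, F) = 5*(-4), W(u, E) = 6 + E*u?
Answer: -43769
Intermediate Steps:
v(A, F) = -20
(W(8, 60) + v(76, 64)) - 44235 = ((6 + 60*8) - 20) - 44235 = ((6 + 480) - 20) - 44235 = (486 - 20) - 44235 = 466 - 44235 = -43769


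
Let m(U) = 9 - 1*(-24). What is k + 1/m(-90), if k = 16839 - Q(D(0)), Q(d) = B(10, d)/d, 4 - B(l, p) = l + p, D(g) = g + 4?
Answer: 1111541/66 ≈ 16842.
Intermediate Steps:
D(g) = 4 + g
B(l, p) = 4 - l - p (B(l, p) = 4 - (l + p) = 4 + (-l - p) = 4 - l - p)
m(U) = 33 (m(U) = 9 + 24 = 33)
Q(d) = (-6 - d)/d (Q(d) = (4 - 1*10 - d)/d = (4 - 10 - d)/d = (-6 - d)/d)
k = 33683/2 (k = 16839 - (-6 - (4 + 0))/(4 + 0) = 16839 - (-6 - 1*4)/4 = 16839 - (-6 - 4)/4 = 16839 - (-10)/4 = 16839 - 1*(-5/2) = 16839 + 5/2 = 33683/2 ≈ 16842.)
k + 1/m(-90) = 33683/2 + 1/33 = 1111541/66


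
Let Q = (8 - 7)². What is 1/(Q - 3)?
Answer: -½ ≈ -0.50000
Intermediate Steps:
Q = 1 (Q = 1² = 1)
1/(Q - 3) = 1/(1 - 3) = 1/(-2) = -½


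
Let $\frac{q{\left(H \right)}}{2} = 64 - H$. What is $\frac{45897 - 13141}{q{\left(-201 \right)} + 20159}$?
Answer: $\frac{32756}{20689} \approx 1.5833$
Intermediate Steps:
$q{\left(H \right)} = 128 - 2 H$ ($q{\left(H \right)} = 2 \left(64 - H\right) = 128 - 2 H$)
$\frac{45897 - 13141}{q{\left(-201 \right)} + 20159} = \frac{45897 - 13141}{\left(128 - -402\right) + 20159} = \frac{32756}{\left(128 + 402\right) + 20159} = \frac{32756}{530 + 20159} = \frac{32756}{20689}$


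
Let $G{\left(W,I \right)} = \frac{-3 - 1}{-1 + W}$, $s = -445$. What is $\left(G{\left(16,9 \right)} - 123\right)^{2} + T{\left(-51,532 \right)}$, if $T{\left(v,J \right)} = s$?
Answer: $\frac{3318676}{225} \approx 14750.0$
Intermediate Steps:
$G{\left(W,I \right)} = - \frac{4}{-1 + W}$
$T{\left(v,J \right)} = -445$
$\left(G{\left(16,9 \right)} - 123\right)^{2} + T{\left(-51,532 \right)} = \left(- \frac{4}{-1 + 16} - 123\right)^{2} - 445 = \left(- \frac{4}{15} - 123\right)^{2} - 445 = \left(- \frac{1849}{15}\right)^{2} - 445 = \frac{3418801}{225} - 445 = \frac{3318676}{225}$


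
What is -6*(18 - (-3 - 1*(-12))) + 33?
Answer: -21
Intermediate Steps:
-6*(18 - (-3 - 1*(-12))) + 33 = -6*(18 - (-3 + 12)) + 33 = -6*(18 - 1*9) + 33 = -6*(18 - 9) + 33 = -6*9 + 33 = -54 + 33 = -21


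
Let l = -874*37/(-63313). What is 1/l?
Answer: 63313/32338 ≈ 1.9579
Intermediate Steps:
l = 32338/63313 (l = -32338*(-1/63313) = 32338/63313 ≈ 0.51076)
1/l = 1/(32338/63313) = 63313/32338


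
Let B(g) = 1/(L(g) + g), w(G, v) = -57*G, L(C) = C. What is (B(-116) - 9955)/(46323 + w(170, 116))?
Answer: -2309561/8498856 ≈ -0.27175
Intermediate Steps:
B(g) = 1/(2*g) (B(g) = 1/(g + g) = 1/(2*g))
(B(-116) - 9955)/(46323 + w(170, 116)) = ((½)/(-116) - 9955)/(46323 - 57*170) = ((½)*(-1/116) - 9955)/(46323 - 9690) = (-1/232 - 9955)/36633 = -2309561/232*1/36633 = -2309561/8498856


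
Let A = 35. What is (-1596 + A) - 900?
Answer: -2461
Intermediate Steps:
(-1596 + A) - 900 = (-1596 + 35) - 900 = -1561 - 900 = -2461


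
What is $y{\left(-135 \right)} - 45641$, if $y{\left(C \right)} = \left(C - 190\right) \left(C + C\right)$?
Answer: $42109$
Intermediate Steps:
$y{\left(C \right)} = 2 C \left(-190 + C\right)$ ($y{\left(C \right)} = \left(-190 + C\right) 2 C = 2 C \left(-190 + C\right)$)
$y{\left(-135 \right)} - 45641 = 2 \left(-135\right) \left(-190 - 135\right) - 45641 = 2 \left(-135\right) \left(-325\right) - 45641 = 87750 - 45641 = 42109$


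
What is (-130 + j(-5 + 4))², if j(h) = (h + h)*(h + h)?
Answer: 15876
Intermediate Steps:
j(h) = 4*h² (j(h) = (2*h)*(2*h) = 4*h²)
(-130 + j(-5 + 4))² = (-130 + 4*(-5 + 4)²)² = (-130 + 4*(-1)²)² = (-130 + 4*1)² = (-130 + 4)² = (-126)² = 15876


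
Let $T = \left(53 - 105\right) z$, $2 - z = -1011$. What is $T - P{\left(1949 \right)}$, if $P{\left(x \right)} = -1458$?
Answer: $-51218$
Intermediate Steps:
$z = 1013$ ($z = 2 - -1011 = 2 + 1011 = 1013$)
$T = -52676$ ($T = \left(53 - 105\right) 1013 = \left(-52\right) 1013 = -52676$)
$T - P{\left(1949 \right)} = -52676 - -1458 = -52676 + 1458 = -51218$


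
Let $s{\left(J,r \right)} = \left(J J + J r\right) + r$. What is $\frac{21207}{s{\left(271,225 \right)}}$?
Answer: $\frac{21207}{134641} \approx 0.15751$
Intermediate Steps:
$s{\left(J,r \right)} = r + J^{2} + J r$ ($s{\left(J,r \right)} = \left(J^{2} + J r\right) + r = r + J^{2} + J r$)
$\frac{21207}{s{\left(271,225 \right)}} = \frac{21207}{225 + 271^{2} + 271 \cdot 225} = \frac{21207}{225 + 73441 + 60975} = \frac{21207}{134641}$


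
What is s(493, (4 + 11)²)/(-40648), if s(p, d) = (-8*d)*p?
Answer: 110925/5081 ≈ 21.831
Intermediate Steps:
s(p, d) = -8*d*p
s(493, (4 + 11)²)/(-40648) = -8*(4 + 11)²*493/(-40648) = -8*15²*493*(-1/40648) = -8*225*493*(-1/40648) = -887400*(-1/40648) = 110925/5081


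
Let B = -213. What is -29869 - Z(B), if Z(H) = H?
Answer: -29656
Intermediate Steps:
-29869 - Z(B) = -29869 - 1*(-213) = -29869 + 213 = -29656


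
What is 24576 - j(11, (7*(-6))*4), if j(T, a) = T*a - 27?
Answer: 26451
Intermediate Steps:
j(T, a) = -27 + T*a
24576 - j(11, (7*(-6))*4) = 24576 - (-27 + 11*((7*(-6))*4)) = 24576 - (-27 + 11*(-42*4)) = 24576 - (-27 + 11*(-168)) = 24576 - (-27 - 1848) = 24576 - 1*(-1875) = 24576 + 1875 = 26451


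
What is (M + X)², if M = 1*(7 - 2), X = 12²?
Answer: 22201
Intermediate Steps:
X = 144
M = 5 (M = 1*5 = 5)
(M + X)² = (5 + 144)² = 149² = 22201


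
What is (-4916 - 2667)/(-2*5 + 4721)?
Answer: -7583/4711 ≈ -1.6096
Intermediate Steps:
(-4916 - 2667)/(-2*5 + 4721) = -7583/(-10 + 4721) = -7583/4711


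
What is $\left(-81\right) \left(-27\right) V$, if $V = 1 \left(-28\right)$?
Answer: $-61236$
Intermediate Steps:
$V = -28$
$\left(-81\right) \left(-27\right) V = \left(-81\right) \left(-27\right) \left(-28\right) = 2187 \left(-28\right) = -61236$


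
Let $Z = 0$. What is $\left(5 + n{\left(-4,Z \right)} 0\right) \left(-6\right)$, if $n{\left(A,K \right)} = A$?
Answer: $-30$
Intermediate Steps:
$\left(5 + n{\left(-4,Z \right)} 0\right) \left(-6\right) = \left(5 - 0\right) \left(-6\right) = \left(5 + 0\right) \left(-6\right) = 5 \left(-6\right) = -30$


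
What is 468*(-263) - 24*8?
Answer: -123276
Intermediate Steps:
468*(-263) - 24*8 = -123084 - 192 = -123276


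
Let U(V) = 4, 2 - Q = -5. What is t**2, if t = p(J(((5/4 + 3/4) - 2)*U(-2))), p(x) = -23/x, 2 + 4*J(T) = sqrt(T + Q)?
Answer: 8464/(2 - sqrt(7))**2 ≈ 20298.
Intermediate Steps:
Q = 7 (Q = 2 - 1*(-5) = 2 + 5 = 7)
J(T) = -1/2 + sqrt(7 + T)/4 (J(T) = -1/2 + sqrt(T + 7)/4 = -1/2 + sqrt(7 + T)/4)
t = -23/(-1/2 + sqrt(7)/4) (t = -23/(-1/2 + sqrt(7 + ((5/4 + 3/4) - 2)*4)/4) = -23/(-1/2 + sqrt(7 + (2 - 2)*4)/4) = -23/(-1/2 + sqrt(7 + 0*4)/4) = -23/(-1/2 + sqrt(7 + 0)/4) = -23/(-1/2 + sqrt(7)/4) ≈ -142.47)
t**2 = (-184/3 - 92*sqrt(7)/3)**2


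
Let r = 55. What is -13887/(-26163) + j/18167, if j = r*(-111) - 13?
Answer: 10246655/52811469 ≈ 0.19402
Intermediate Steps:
j = -6118 (j = 55*(-111) - 13 = -6105 - 13 = -6118)
-13887/(-26163) + j/18167 = -13887/(-26163) - 6118/18167 = -13887*(-1/26163) - 6118*1/18167 = 1543/2907 - 6118/18167 = 10246655/52811469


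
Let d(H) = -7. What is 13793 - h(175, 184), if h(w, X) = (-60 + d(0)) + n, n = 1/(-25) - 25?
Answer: 347126/25 ≈ 13885.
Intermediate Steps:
n = -626/25 (n = -1/25 - 25 = -626/25 ≈ -25.040)
h(w, X) = -2301/25 (h(w, X) = (-60 - 7) - 626/25 = -67 - 626/25 = -2301/25)
13793 - h(175, 184) = 13793 - 1*(-2301/25) = 13793 + 2301/25 = 347126/25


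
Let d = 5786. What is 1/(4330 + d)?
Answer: 1/10116 ≈ 9.8853e-5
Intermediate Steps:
1/(4330 + d) = 1/(4330 + 5786) = 1/10116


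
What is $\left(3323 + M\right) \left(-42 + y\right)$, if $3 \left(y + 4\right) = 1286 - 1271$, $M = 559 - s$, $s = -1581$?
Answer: $-223983$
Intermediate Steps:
$M = 2140$ ($M = 559 - -1581 = 559 + 1581 = 2140$)
$y = 1$ ($y = -4 + \frac{1286 - 1271}{3} = -4 + \frac{1}{3} \cdot 15 = -4 + 5 = 1$)
$\left(3323 + M\right) \left(-42 + y\right) = \left(3323 + 2140\right) \left(-42 + 1\right) = 5463 \left(-41\right) = -223983$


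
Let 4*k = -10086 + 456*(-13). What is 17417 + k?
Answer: 26827/2 ≈ 13414.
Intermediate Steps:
k = -8007/2 (k = (-10086 + 456*(-13))/4 = (-10086 - 5928)/4 = (¼)*(-16014) = -8007/2 ≈ -4003.5)
17417 + k = 17417 - 8007/2 = 26827/2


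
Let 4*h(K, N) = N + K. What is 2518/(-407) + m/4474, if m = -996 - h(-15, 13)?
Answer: -23341401/3641836 ≈ -6.4092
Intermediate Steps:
h(K, N) = K/4 + N/4 (h(K, N) = (N + K)/4 = (K + N)/4 = K/4 + N/4)
m = -1991/2 (m = -996 - ((1/4)*(-15) + (1/4)*13) = -996 - (-15/4 + 13/4) = -996 - 1*(-1/2) = -996 + 1/2 = -1991/2 ≈ -995.50)
2518/(-407) + m/4474 = 2518/(-407) - 1991/2/4474 = 2518*(-1/407) - 1991/2*1/4474 = -2518/407 - 1991/8948 = -23341401/3641836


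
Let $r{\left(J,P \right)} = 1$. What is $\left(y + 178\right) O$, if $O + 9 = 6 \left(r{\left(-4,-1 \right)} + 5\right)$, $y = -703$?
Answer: $-14175$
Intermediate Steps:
$O = 27$ ($O = -9 + 6 \left(1 + 5\right) = -9 + 6 \cdot 6 = -9 + 36 = 27$)
$\left(y + 178\right) O = \left(-703 + 178\right) 27 = \left(-525\right) 27 = -14175$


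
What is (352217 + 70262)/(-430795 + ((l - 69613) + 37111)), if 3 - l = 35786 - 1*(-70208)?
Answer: -422479/569288 ≈ -0.74212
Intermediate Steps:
l = -105991 (l = 3 - (35786 - 1*(-70208)) = 3 - (35786 + 70208) = 3 - 1*105994 = 3 - 105994 = -105991)
(352217 + 70262)/(-430795 + ((l - 69613) + 37111)) = (352217 + 70262)/(-430795 + ((-105991 - 69613) + 37111)) = 422479/(-430795 + (-175604 + 37111)) = 422479/(-430795 - 138493) = 422479/(-569288) = 422479*(-1/569288) = -422479/569288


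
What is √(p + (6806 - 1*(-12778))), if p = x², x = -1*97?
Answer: √28993 ≈ 170.27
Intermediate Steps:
x = -97
p = 9409 (p = (-97)² = 9409)
√(p + (6806 - 1*(-12778))) = √(9409 + (6806 - 1*(-12778))) = √(9409 + (6806 + 12778)) = √(9409 + 19584) = √28993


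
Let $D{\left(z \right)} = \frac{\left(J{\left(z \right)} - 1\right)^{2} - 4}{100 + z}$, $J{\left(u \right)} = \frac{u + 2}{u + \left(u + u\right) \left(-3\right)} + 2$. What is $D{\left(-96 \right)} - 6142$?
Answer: $- \frac{1415309951}{230400} \approx -6142.8$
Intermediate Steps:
$J{\left(u \right)} = 2 - \frac{2 + u}{5 u}$ ($J{\left(u \right)} = \frac{2 + u}{u + 2 u \left(-3\right)} + 2 = \frac{2 + u}{u - 6 u} + 2 = \frac{2 + u}{\left(-5\right) u} + 2 = \left(2 + u\right) \left(- \frac{1}{5 u}\right) + 2 = - \frac{2 + u}{5 u} + 2 = 2 - \frac{2 + u}{5 u}$)
$D{\left(z \right)} = \frac{-4 + \left(-1 + \frac{-2 + 9 z}{5 z}\right)^{2}}{100 + z}$ ($D{\left(z \right)} = \frac{\left(\frac{-2 + 9 z}{5 z} - 1\right)^{2} - 4}{100 + z} = \frac{\left(-1 + \frac{-2 + 9 z}{5 z}\right)^{2} - 4}{100 + z} = \frac{-4 + \left(-1 + \frac{-2 + 9 z}{5 z}\right)^{2}}{100 + z}$)
$D{\left(-96 \right)} - 6142 = \frac{4 \left(1 - 21 \left(-96\right)^{2} - -384\right)}{25 \cdot 9216 \left(100 - 96\right)} - 6142 = \frac{4}{25} \cdot \frac{1}{9216} \cdot \frac{1}{4} \left(1 - 193536 + 384\right) - 6142 = \frac{4}{25} \cdot \frac{1}{9216} \cdot \frac{1}{4} \left(-193151\right) - 6142 = - \frac{193151}{230400} - 6142 = - \frac{1415309951}{230400}$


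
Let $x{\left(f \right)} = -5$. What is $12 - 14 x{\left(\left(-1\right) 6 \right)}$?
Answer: $82$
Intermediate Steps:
$12 - 14 x{\left(\left(-1\right) 6 \right)} = 12 - -70 = 12 + 70 = 82$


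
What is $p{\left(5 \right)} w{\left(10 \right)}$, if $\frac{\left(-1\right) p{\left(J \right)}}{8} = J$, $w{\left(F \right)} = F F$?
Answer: $-4000$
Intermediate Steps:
$w{\left(F \right)} = F^{2}$
$p{\left(J \right)} = - 8 J$
$p{\left(5 \right)} w{\left(10 \right)} = \left(-8\right) 5 \cdot 10^{2} = \left(-40\right) 100 = -4000$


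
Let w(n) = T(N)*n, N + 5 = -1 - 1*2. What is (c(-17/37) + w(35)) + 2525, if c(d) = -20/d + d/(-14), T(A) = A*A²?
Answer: -135184761/8806 ≈ -15351.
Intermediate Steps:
N = -8 (N = -5 + (-1 - 1*2) = -5 + (-1 - 2) = -5 - 3 = -8)
T(A) = A³
w(n) = -512*n (w(n) = (-8)³*n = -512*n)
c(d) = -20/d - d/14 (c(d) = -20/d + d*(-1/14) = -20/d - d/14)
(c(-17/37) + w(35)) + 2525 = ((-20/((-17/37)) - (-17)/(14*37)) - 512*35) + 2525 = ((-20/((-17*1/37)) - (-17)/(14*37)) - 17920) + 2525 = ((-20/(-17/37) - 1/14*(-17/37)) - 17920) + 2525 = ((-20*(-37/17) + 17/518) - 17920) + 2525 = ((740/17 + 17/518) - 17920) + 2525 = (383609/8806 - 17920) + 2525 = -157419911/8806 + 2525 = -135184761/8806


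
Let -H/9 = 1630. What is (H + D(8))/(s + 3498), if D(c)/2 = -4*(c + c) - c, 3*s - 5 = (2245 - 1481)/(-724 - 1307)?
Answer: -90261702/21322705 ≈ -4.2331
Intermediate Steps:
H = -14670 (H = -9*1630 = -14670)
s = 9391/6093 (s = 5/3 + ((2245 - 1481)/(-724 - 1307))/3 = 5/3 + (764/(-2031))/3 = 5/3 + (764*(-1/2031))/3 = 5/3 + (⅓)*(-764/2031) = 5/3 - 764/6093 = 9391/6093 ≈ 1.5413)
D(c) = -18*c (D(c) = 2*(-4*(c + c) - c) = 2*(-8*c - c) = 2*(-9*c) = -18*c)
(H + D(8))/(s + 3498) = (-14670 - 18*8)/(9391/6093 + 3498) = (-14670 - 144)/(21322705/6093) = -14814*6093/21322705 = -90261702/21322705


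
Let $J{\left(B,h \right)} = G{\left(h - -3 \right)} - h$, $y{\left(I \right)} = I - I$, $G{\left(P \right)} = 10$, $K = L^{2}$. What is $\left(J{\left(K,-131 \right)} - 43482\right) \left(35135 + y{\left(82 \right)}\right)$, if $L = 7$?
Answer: $-1522786035$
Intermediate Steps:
$K = 49$ ($K = 7^{2} = 49$)
$y{\left(I \right)} = 0$
$J{\left(B,h \right)} = 10 - h$
$\left(J{\left(K,-131 \right)} - 43482\right) \left(35135 + y{\left(82 \right)}\right) = \left(\left(10 - -131\right) - 43482\right) \left(35135 + 0\right) = \left(\left(10 + 131\right) - 43482\right) 35135 = \left(141 - 43482\right) 35135 = \left(-43341\right) 35135 = -1522786035$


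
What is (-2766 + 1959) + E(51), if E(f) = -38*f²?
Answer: -99645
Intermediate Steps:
(-2766 + 1959) + E(51) = (-2766 + 1959) - 38*51² = -807 - 38*2601 = -807 - 98838 = -99645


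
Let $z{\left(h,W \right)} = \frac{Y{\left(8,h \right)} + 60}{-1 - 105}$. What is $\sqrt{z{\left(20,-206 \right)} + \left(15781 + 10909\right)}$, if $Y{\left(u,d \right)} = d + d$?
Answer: $\frac{2 \sqrt{18742390}}{53} \approx 163.37$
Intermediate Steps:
$Y{\left(u,d \right)} = 2 d$
$z{\left(h,W \right)} = - \frac{30}{53} - \frac{h}{53}$ ($z{\left(h,W \right)} = \frac{2 h + 60}{-1 - 105} = \frac{60 + 2 h}{-106} = \left(60 + 2 h\right) \left(- \frac{1}{106}\right) = - \frac{30}{53} - \frac{h}{53}$)
$\sqrt{z{\left(20,-206 \right)} + \left(15781 + 10909\right)} = \sqrt{\left(- \frac{30}{53} - \frac{20}{53}\right) + \left(15781 + 10909\right)} = \sqrt{\left(- \frac{30}{53} - \frac{20}{53}\right) + 26690} = \sqrt{- \frac{50}{53} + 26690} = \sqrt{\frac{1414520}{53}} = \frac{2 \sqrt{18742390}}{53}$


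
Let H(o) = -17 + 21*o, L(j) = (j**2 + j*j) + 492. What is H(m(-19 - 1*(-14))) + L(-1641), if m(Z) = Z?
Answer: 5386132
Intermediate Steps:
L(j) = 492 + 2*j**2 (L(j) = (j**2 + j**2) + 492 = 2*j**2 + 492 = 492 + 2*j**2)
H(m(-19 - 1*(-14))) + L(-1641) = (-17 + 21*(-19 - 1*(-14))) + (492 + 2*(-1641)**2) = (-17 + 21*(-19 + 14)) + (492 + 2*2692881) = (-17 + 21*(-5)) + (492 + 5385762) = (-17 - 105) + 5386254 = -122 + 5386254 = 5386132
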